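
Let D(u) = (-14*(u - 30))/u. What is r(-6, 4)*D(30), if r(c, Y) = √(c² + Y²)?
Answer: 0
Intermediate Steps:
r(c, Y) = √(Y² + c²)
D(u) = (420 - 14*u)/u (D(u) = (-14*(-30 + u))/u = (420 - 14*u)/u)
r(-6, 4)*D(30) = √(4² + (-6)²)*(-14 + 420/30) = √(16 + 36)*(-14 + 420*(1/30)) = √52*(-14 + 14) = (2*√13)*0 = 0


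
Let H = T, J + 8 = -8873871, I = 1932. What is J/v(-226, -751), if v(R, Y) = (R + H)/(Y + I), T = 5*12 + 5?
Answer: 1497150157/23 ≈ 6.5094e+7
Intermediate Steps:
J = -8873879 (J = -8 - 8873871 = -8873879)
T = 65 (T = 60 + 5 = 65)
H = 65
v(R, Y) = (65 + R)/(1932 + Y) (v(R, Y) = (R + 65)/(Y + 1932) = (65 + R)/(1932 + Y))
J/v(-226, -751) = -8873879*(1932 - 751)/(65 - 226) = -8873879/(-161/1181) = -8873879*(-1181/161) = 1497150157/23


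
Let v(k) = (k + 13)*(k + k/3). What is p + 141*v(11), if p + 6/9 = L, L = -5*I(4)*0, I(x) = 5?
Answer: 148894/3 ≈ 49631.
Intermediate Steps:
v(k) = 4*k*(13 + k)/3 (v(k) = (13 + k)*(k + k*(⅓)) = (13 + k)*(k + k/3) = (13 + k)*(4*k/3) = 4*k*(13 + k)/3)
L = 0 (L = -5*5*0 = -25*0 = 0)
p = -⅔ (p = -⅔ + 0 = -⅔ ≈ -0.66667)
p + 141*v(11) = -⅔ + 141*((4/3)*11*(13 + 11)) = -⅔ + 141*((4/3)*11*24) = -⅔ + 141*352 = -⅔ + 49632 = 148894/3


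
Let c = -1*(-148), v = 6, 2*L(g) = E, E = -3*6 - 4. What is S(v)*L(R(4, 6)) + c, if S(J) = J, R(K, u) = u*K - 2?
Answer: 82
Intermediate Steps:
R(K, u) = -2 + K*u (R(K, u) = K*u - 2 = -2 + K*u)
E = -22 (E = -18 - 4 = -22)
L(g) = -11 (L(g) = (½)*(-22) = -11)
c = 148
S(v)*L(R(4, 6)) + c = 6*(-11) + 148 = -66 + 148 = 82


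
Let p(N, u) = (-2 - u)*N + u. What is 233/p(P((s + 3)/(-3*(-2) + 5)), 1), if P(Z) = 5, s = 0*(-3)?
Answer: -233/14 ≈ -16.643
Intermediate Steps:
s = 0
p(N, u) = u + N*(-2 - u) (p(N, u) = N*(-2 - u) + u = u + N*(-2 - u))
233/p(P((s + 3)/(-3*(-2) + 5)), 1) = 233/(1 - 2*5 - 1*5*1) = 233/(1 - 10 - 5) = 233/(-14) = 233*(-1/14) = -233/14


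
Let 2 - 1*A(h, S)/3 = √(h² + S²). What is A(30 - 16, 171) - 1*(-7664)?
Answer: 7670 - 3*√29437 ≈ 7155.3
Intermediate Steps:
A(h, S) = 6 - 3*√(S² + h²) (A(h, S) = 6 - 3*√(h² + S²) = 6 - 3*√(S² + h²))
A(30 - 16, 171) - 1*(-7664) = (6 - 3*√(171² + (30 - 16)²)) - 1*(-7664) = (6 - 3*√(29241 + 14²)) + 7664 = (6 - 3*√(29241 + 196)) + 7664 = (6 - 3*√29437) + 7664 = 7670 - 3*√29437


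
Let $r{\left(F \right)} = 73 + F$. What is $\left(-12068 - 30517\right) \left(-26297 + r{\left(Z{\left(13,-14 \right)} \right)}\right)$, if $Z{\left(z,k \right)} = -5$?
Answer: $1116961965$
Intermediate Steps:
$\left(-12068 - 30517\right) \left(-26297 + r{\left(Z{\left(13,-14 \right)} \right)}\right) = \left(-12068 - 30517\right) \left(-26297 + \left(73 - 5\right)\right) = - 42585 \left(-26297 + 68\right) = \left(-42585\right) \left(-26229\right) = 1116961965$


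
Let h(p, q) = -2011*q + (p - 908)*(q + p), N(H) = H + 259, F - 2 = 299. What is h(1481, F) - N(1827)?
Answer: 413689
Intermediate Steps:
F = 301 (F = 2 + 299 = 301)
N(H) = 259 + H
h(p, q) = -2011*q + (-908 + p)*(p + q)
h(1481, F) - N(1827) = (1481² - 2919*301 - 908*1481 + 1481*301) - (259 + 1827) = (2193361 - 878619 - 1344748 + 445781) - 1*2086 = 415775 - 2086 = 413689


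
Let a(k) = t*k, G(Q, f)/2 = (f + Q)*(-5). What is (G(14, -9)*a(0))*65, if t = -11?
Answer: 0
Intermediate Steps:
G(Q, f) = -10*Q - 10*f (G(Q, f) = 2*((f + Q)*(-5)) = 2*((Q + f)*(-5)) = 2*(-5*Q - 5*f) = -10*Q - 10*f)
a(k) = -11*k
(G(14, -9)*a(0))*65 = ((-10*14 - 10*(-9))*(-11*0))*65 = ((-140 + 90)*0)*65 = -50*0*65 = 0*65 = 0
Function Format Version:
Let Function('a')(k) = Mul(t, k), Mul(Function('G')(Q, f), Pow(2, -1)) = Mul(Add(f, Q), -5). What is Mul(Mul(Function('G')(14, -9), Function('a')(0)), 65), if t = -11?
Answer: 0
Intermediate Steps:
Function('G')(Q, f) = Add(Mul(-10, Q), Mul(-10, f)) (Function('G')(Q, f) = Mul(2, Mul(Add(f, Q), -5)) = Mul(2, Mul(Add(Q, f), -5)) = Mul(2, Add(Mul(-5, Q), Mul(-5, f))) = Add(Mul(-10, Q), Mul(-10, f)))
Function('a')(k) = Mul(-11, k)
Mul(Mul(Function('G')(14, -9), Function('a')(0)), 65) = Mul(Mul(Add(Mul(-10, 14), Mul(-10, -9)), Mul(-11, 0)), 65) = Mul(Mul(Add(-140, 90), 0), 65) = Mul(Mul(-50, 0), 65) = Mul(0, 65) = 0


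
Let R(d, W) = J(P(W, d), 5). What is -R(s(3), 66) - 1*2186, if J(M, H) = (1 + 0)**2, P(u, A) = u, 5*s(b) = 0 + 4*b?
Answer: -2187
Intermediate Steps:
s(b) = 4*b/5 (s(b) = (0 + 4*b)/5 = (4*b)/5 = 4*b/5)
J(M, H) = 1 (J(M, H) = 1**2 = 1)
R(d, W) = 1
-R(s(3), 66) - 1*2186 = -1*1 - 1*2186 = -1 - 2186 = -2187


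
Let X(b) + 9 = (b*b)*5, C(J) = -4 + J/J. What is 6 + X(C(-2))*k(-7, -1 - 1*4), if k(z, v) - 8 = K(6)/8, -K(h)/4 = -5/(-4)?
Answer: 543/2 ≈ 271.50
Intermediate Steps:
K(h) = -5 (K(h) = -(-20)/(-4) = -(-20)*(-1)/4 = -4*5/4 = -5)
C(J) = -3 (C(J) = -4 + 1 = -3)
k(z, v) = 59/8 (k(z, v) = 8 - 5/8 = 59/8)
X(b) = -9 + 5*b² (X(b) = -9 + (b*b)*5 = -9 + b²*5 = -9 + 5*b²)
6 + X(C(-2))*k(-7, -1 - 1*4) = 6 + (-9 + 5*(-3)²)*(59/8) = 6 + (-9 + 5*9)*(59/8) = 6 + (-9 + 45)*(59/8) = 6 + 36*(59/8) = 6 + 531/2 = 543/2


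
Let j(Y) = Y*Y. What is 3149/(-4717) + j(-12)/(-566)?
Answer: -1230791/1334911 ≈ -0.92200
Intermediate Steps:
j(Y) = Y²
3149/(-4717) + j(-12)/(-566) = 3149/(-4717) + (-12)²/(-566) = 3149*(-1/4717) + 144*(-1/566) = -3149/4717 - 72/283 = -1230791/1334911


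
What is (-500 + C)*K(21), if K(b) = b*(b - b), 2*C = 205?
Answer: 0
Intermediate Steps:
C = 205/2 (C = (½)*205 = 205/2 ≈ 102.50)
K(b) = 0 (K(b) = b*0 = 0)
(-500 + C)*K(21) = (-500 + 205/2)*0 = -795/2*0 = 0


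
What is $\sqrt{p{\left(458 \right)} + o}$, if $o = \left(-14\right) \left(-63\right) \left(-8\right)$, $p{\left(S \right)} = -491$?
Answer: $i \sqrt{7547} \approx 86.874 i$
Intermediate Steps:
$o = -7056$ ($o = 882 \left(-8\right) = -7056$)
$\sqrt{p{\left(458 \right)} + o} = \sqrt{-491 - 7056} = \sqrt{-7547} = i \sqrt{7547}$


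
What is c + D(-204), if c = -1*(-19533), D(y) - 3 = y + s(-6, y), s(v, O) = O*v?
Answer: 20556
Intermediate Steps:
D(y) = 3 - 5*y (D(y) = 3 + (y + y*(-6)) = 3 + (y - 6*y) = 3 - 5*y)
c = 19533
c + D(-204) = 19533 + (3 - 5*(-204)) = 19533 + (3 + 1020) = 19533 + 1023 = 20556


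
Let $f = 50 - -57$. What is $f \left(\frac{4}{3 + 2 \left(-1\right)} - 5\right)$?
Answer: $-107$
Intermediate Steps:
$f = 107$ ($f = 50 + 57 = 107$)
$f \left(\frac{4}{3 + 2 \left(-1\right)} - 5\right) = 107 \left(\frac{4}{3 + 2 \left(-1\right)} - 5\right) = 107 \left(\frac{4}{3 - 2} - 5\right) = 107 \left(\frac{4}{1} - 5\right) = 107 \left(4 \cdot 1 - 5\right) = 107 \left(4 - 5\right) = 107 \left(-1\right) = -107$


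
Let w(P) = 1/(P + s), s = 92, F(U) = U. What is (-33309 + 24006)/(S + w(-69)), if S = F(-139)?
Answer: 213969/3196 ≈ 66.949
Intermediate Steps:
S = -139
w(P) = 1/(92 + P) (w(P) = 1/(P + 92) = 1/(92 + P))
(-33309 + 24006)/(S + w(-69)) = (-33309 + 24006)/(-139 + 1/(92 - 69)) = -9303/(-139 + 1/23) = -9303/(-3196/23) = -9303*(-23/3196) = 213969/3196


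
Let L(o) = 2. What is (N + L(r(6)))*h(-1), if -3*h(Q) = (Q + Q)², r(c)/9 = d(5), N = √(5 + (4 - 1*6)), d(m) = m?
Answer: -8/3 - 4*√3/3 ≈ -4.9761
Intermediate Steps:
N = √3 (N = √(5 + (4 - 6)) = √(5 - 2) = √3 ≈ 1.7320)
r(c) = 45 (r(c) = 9*5 = 45)
h(Q) = -4*Q²/3 (h(Q) = -(Q + Q)²/3 = -4*Q²/3)
(N + L(r(6)))*h(-1) = (√3 + 2)*(-4/3*(-1)²) = (2 + √3)*(-4/3*1) = (2 + √3)*(-4/3) = -8/3 - 4*√3/3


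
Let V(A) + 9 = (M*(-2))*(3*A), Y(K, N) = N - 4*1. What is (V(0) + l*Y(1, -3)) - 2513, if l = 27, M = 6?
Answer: -2711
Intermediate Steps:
Y(K, N) = -4 + N (Y(K, N) = N - 4 = -4 + N)
V(A) = -9 - 36*A (V(A) = -9 + (6*(-2))*(3*A) = -9 - 36*A)
(V(0) + l*Y(1, -3)) - 2513 = ((-9 - 36*0) + 27*(-4 - 3)) - 2513 = ((-9 + 0) + 27*(-7)) - 2513 = (-9 - 189) - 2513 = -198 - 2513 = -2711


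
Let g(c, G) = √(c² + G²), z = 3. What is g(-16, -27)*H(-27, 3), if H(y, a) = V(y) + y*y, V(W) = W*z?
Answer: 648*√985 ≈ 20337.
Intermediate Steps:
V(W) = 3*W (V(W) = W*3 = 3*W)
g(c, G) = √(G² + c²)
H(y, a) = y² + 3*y (H(y, a) = 3*y + y*y = 3*y + y² = y² + 3*y)
g(-16, -27)*H(-27, 3) = √((-27)² + (-16)²)*(-27*(3 - 27)) = √(729 + 256)*(-27*(-24)) = √985*648 = 648*√985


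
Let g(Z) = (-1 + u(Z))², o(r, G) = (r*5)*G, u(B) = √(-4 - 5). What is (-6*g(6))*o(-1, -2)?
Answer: 480 + 360*I ≈ 480.0 + 360.0*I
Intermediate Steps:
u(B) = 3*I (u(B) = √(-9) = 3*I)
o(r, G) = 5*G*r (o(r, G) = (5*r)*G = 5*G*r)
g(Z) = (-1 + 3*I)²
(-6*g(6))*o(-1, -2) = (-6*(1 - 3*I)²)*(5*(-2)*(-1)) = -6*(1 - 3*I)²*10 = -60*(1 - 3*I)²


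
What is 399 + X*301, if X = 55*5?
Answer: 83174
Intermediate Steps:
X = 275
399 + X*301 = 399 + 275*301 = 399 + 82775 = 83174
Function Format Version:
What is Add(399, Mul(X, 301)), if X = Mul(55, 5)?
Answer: 83174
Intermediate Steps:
X = 275
Add(399, Mul(X, 301)) = Add(399, Mul(275, 301)) = Add(399, 82775) = 83174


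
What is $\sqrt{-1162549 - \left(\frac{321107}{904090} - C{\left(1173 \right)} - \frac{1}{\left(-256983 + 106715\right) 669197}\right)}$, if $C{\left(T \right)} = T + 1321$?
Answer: $\frac{i \sqrt{599270700736201056329500044307608821605}}{22728572799028910} \approx 1077.1 i$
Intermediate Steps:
$C{\left(T \right)} = 1321 + T$
$\sqrt{-1162549 - \left(\frac{321107}{904090} - C{\left(1173 \right)} - \frac{1}{\left(-256983 + 106715\right) 669197}\right)} = \sqrt{-1162549 + \left(\left(\frac{1}{\left(-256983 + 106715\right) 669197} - \frac{321107}{904090}\right) + \left(1321 + 1173\right)\right)} = \sqrt{-1162549 + \left(\left(\frac{1}{-150268} \cdot \frac{1}{669197} - \frac{321107}{904090}\right) + 2494\right)} = \sqrt{-1162549 + \left(\left(\left(- \frac{1}{150268}\right) \frac{1}{669197} - \frac{321107}{904090}\right) + 2494\right)} = \sqrt{-1162549 + \left(\left(- \frac{1}{100558894796} - \frac{321107}{904090}\right) + 2494\right)} = \sqrt{-1162549 + \left(- \frac{16145082516081631}{45457145598057820} + 2494\right)} = \sqrt{-1162549 + \frac{113353976039040121449}{45457145598057820}} = \sqrt{- \frac{52732805181837480461731}{45457145598057820}} = \frac{i \sqrt{599270700736201056329500044307608821605}}{22728572799028910}$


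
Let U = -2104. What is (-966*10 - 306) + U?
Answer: -12070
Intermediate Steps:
(-966*10 - 306) + U = (-966*10 - 306) - 2104 = (-9660 - 306) - 2104 = -9966 - 2104 = -12070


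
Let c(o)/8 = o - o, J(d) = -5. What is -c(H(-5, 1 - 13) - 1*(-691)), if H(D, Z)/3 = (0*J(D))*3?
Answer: 0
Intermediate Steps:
H(D, Z) = 0 (H(D, Z) = 3*((0*(-5))*3) = 3*(0*3) = 3*0 = 0)
c(o) = 0 (c(o) = 8*(o - o) = 8*0 = 0)
-c(H(-5, 1 - 13) - 1*(-691)) = -1*0 = 0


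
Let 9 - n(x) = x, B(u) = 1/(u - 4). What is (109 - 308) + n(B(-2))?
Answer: -1139/6 ≈ -189.83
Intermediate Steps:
B(u) = 1/(-4 + u)
n(x) = 9 - x
(109 - 308) + n(B(-2)) = (109 - 308) + (9 - 1/(-4 - 2)) = -199 + (9 - 1/(-6)) = -199 + (9 - 1*(-⅙)) = -199 + (9 + ⅙) = -199 + 55/6 = -1139/6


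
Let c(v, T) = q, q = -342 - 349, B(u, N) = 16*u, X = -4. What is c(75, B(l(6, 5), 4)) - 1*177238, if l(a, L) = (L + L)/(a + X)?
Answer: -177929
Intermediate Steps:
l(a, L) = 2*L/(-4 + a) (l(a, L) = (L + L)/(a - 4) = (2*L)/(-4 + a) = 2*L/(-4 + a))
q = -691
c(v, T) = -691
c(75, B(l(6, 5), 4)) - 1*177238 = -691 - 1*177238 = -691 - 177238 = -177929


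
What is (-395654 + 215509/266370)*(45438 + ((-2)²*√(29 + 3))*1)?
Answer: -798119533786883/44395 - 843121123768*√2/133185 ≈ -1.7987e+10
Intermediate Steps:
(-395654 + 215509/266370)*(45438 + ((-2)²*√(29 + 3))*1) = (-395654 + 215509*(1/266370))*(45438 + (4*√32)*1) = (-395654 + 215509/266370)*(45438 + (4*(4*√2))*1) = -105390140471*(45438 + (16*√2)*1)/266370 = -105390140471*(45438 + 16*√2)/266370 = -798119533786883/44395 - 843121123768*√2/133185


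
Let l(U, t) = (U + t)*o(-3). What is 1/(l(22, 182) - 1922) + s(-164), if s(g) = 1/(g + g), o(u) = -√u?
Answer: 3*(-34*√3 + 375*I)/(328*(-961*I + 102*√3)) ≈ -0.0035521 + 9.2523e-5*I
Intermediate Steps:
l(U, t) = -I*√3*(U + t) (l(U, t) = (U + t)*(-√(-3)) = (U + t)*(-I*√3) = -I*√3*(U + t))
s(g) = 1/(2*g)
1/(l(22, 182) - 1922) + s(-164) = 1/(I*√3*(-1*22 - 1*182) - 1922) + (½)/(-164) = 1/(I*√3*(-22 - 182) - 1922) + (½)*(-1/164) = 1/(I*√3*(-204) - 1922) - 1/328 = 1/(-204*I*√3 - 1922) - 1/328 = 1/(-1922 - 204*I*√3) - 1/328 = -1/328 + 1/(-1922 - 204*I*√3)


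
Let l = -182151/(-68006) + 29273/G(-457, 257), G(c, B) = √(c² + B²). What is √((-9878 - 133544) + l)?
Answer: √(-9153387471364417096894 + 6796257662991394*√274898)/252631262 ≈ 378.63*I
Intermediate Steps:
G(c, B) = √(B² + c²)
l = 4923/1838 + 29273*√274898/274898 (l = -182151/(-68006) + 29273/(√(257² + (-457)²)) = -182151*(-1/68006) + 29273/(√(66049 + 208849)) = 4923/1838 + 29273/(√274898) = 4923/1838 + 29273*(√274898/274898) = 4923/1838 + 29273*√274898/274898 ≈ 58.510)
√((-9878 - 133544) + l) = √((-9878 - 133544) + (4923/1838 + 29273*√274898/274898)) = √(-143422 + (4923/1838 + 29273*√274898/274898)) = √(-263604713/1838 + 29273*√274898/274898)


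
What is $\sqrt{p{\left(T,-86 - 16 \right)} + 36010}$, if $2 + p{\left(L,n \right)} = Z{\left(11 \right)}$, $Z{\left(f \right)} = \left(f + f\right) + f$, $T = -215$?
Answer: $\sqrt{36041} \approx 189.84$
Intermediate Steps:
$Z{\left(f \right)} = 3 f$ ($Z{\left(f \right)} = 2 f + f = 3 f$)
$p{\left(L,n \right)} = 31$ ($p{\left(L,n \right)} = -2 + 3 \cdot 11 = -2 + 33 = 31$)
$\sqrt{p{\left(T,-86 - 16 \right)} + 36010} = \sqrt{31 + 36010} = \sqrt{36041}$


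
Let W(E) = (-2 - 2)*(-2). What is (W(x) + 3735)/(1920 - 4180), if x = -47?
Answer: -3743/2260 ≈ -1.6562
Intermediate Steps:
W(E) = 8 (W(E) = -4*(-2) = 8)
(W(x) + 3735)/(1920 - 4180) = (8 + 3735)/(1920 - 4180) = 3743/(-2260) = 3743*(-1/2260) = -3743/2260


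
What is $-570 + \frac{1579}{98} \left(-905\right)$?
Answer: $- \frac{1484855}{98} \approx -15152.0$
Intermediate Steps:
$-570 + \frac{1579}{98} \left(-905\right) = -570 - \frac{1428995}{98} = - \frac{1484855}{98}$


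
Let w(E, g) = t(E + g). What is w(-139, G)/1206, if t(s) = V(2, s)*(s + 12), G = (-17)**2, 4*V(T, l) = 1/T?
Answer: 9/536 ≈ 0.016791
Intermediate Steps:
V(T, l) = 1/(4*T)
G = 289
t(s) = 3/2 + s/8 (t(s) = ((1/4)/2)*(s + 12) = ((1/4)*(1/2))*(12 + s) = (12 + s)/8 = 3/2 + s/8)
w(E, g) = 3/2 + E/8 + g/8 (w(E, g) = 3/2 + (E + g)/8 = 3/2 + (E/8 + g/8) = 3/2 + E/8 + g/8)
w(-139, G)/1206 = (3/2 + (1/8)*(-139) + (1/8)*289)/1206 = (3/2 - 139/8 + 289/8)*(1/1206) = (81/4)*(1/1206) = 9/536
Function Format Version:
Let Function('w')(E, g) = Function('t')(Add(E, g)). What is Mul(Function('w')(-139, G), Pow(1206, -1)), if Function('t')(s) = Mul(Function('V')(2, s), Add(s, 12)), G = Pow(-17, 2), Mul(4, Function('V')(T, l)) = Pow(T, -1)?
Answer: Rational(9, 536) ≈ 0.016791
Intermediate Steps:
Function('V')(T, l) = Mul(Rational(1, 4), Pow(T, -1))
G = 289
Function('t')(s) = Add(Rational(3, 2), Mul(Rational(1, 8), s)) (Function('t')(s) = Mul(Mul(Rational(1, 4), Pow(2, -1)), Add(s, 12)) = Mul(Mul(Rational(1, 4), Rational(1, 2)), Add(12, s)) = Mul(Rational(1, 8), Add(12, s)) = Add(Rational(3, 2), Mul(Rational(1, 8), s)))
Function('w')(E, g) = Add(Rational(3, 2), Mul(Rational(1, 8), E), Mul(Rational(1, 8), g)) (Function('w')(E, g) = Add(Rational(3, 2), Mul(Rational(1, 8), Add(E, g))) = Add(Rational(3, 2), Add(Mul(Rational(1, 8), E), Mul(Rational(1, 8), g))) = Add(Rational(3, 2), Mul(Rational(1, 8), E), Mul(Rational(1, 8), g)))
Mul(Function('w')(-139, G), Pow(1206, -1)) = Mul(Add(Rational(3, 2), Mul(Rational(1, 8), -139), Mul(Rational(1, 8), 289)), Pow(1206, -1)) = Mul(Add(Rational(3, 2), Rational(-139, 8), Rational(289, 8)), Rational(1, 1206)) = Mul(Rational(81, 4), Rational(1, 1206)) = Rational(9, 536)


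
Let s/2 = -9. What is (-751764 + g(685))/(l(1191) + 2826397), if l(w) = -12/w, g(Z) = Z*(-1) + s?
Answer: -298729399/1122079605 ≈ -0.26623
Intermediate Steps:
s = -18 (s = 2*(-9) = -18)
g(Z) = -18 - Z (g(Z) = Z*(-1) - 18 = -Z - 18 = -18 - Z)
(-751764 + g(685))/(l(1191) + 2826397) = (-751764 + (-18 - 1*685))/(-12/1191 + 2826397) = (-751764 + (-18 - 685))/(-12*1/1191 + 2826397) = (-751764 - 703)/(-4/397 + 2826397) = -752467/1122079605/397 = -752467*397/1122079605 = -298729399/1122079605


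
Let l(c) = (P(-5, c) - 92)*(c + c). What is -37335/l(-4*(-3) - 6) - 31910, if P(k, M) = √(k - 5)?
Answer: -14216795/446 + 655*I*√10/1784 ≈ -31876.0 + 1.161*I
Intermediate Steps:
P(k, M) = √(-5 + k)
l(c) = 2*c*(-92 + I*√10) (l(c) = (√(-5 - 5) - 92)*(c + c) = (√(-10) - 92)*(2*c) = (I*√10 - 92)*(2*c) = (-92 + I*√10)*(2*c) = 2*c*(-92 + I*√10))
-37335/l(-4*(-3) - 6) - 31910 = -37335*1/(2*(-92 + I*√10)*(-4*(-3) - 6)) - 31910 = -37335*1/(2*(-92 + I*√10)*(12 - 6)) - 31910 = -37335*1/(12*(-92 + I*√10)) - 31910 = -37335/(-1104 + 12*I*√10) - 31910 = -31910 - 37335/(-1104 + 12*I*√10)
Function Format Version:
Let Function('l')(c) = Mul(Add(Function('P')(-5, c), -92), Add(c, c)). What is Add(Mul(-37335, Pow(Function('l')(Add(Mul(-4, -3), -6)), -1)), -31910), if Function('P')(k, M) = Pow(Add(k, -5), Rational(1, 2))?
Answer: Add(Rational(-14216795, 446), Mul(Rational(655, 1784), I, Pow(10, Rational(1, 2)))) ≈ Add(-31876., Mul(1.1610, I))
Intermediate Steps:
Function('P')(k, M) = Pow(Add(-5, k), Rational(1, 2))
Function('l')(c) = Mul(2, c, Add(-92, Mul(I, Pow(10, Rational(1, 2))))) (Function('l')(c) = Mul(Add(Pow(Add(-5, -5), Rational(1, 2)), -92), Add(c, c)) = Mul(Add(Pow(-10, Rational(1, 2)), -92), Mul(2, c)) = Mul(Add(Mul(I, Pow(10, Rational(1, 2))), -92), Mul(2, c)) = Mul(Add(-92, Mul(I, Pow(10, Rational(1, 2)))), Mul(2, c)) = Mul(2, c, Add(-92, Mul(I, Pow(10, Rational(1, 2))))))
Add(Mul(-37335, Pow(Function('l')(Add(Mul(-4, -3), -6)), -1)), -31910) = Add(Mul(-37335, Pow(Mul(2, Add(Mul(-4, -3), -6), Add(-92, Mul(I, Pow(10, Rational(1, 2))))), -1)), -31910) = Add(Mul(-37335, Pow(Mul(2, Add(12, -6), Add(-92, Mul(I, Pow(10, Rational(1, 2))))), -1)), -31910) = Add(Mul(-37335, Pow(Mul(2, 6, Add(-92, Mul(I, Pow(10, Rational(1, 2))))), -1)), -31910) = Add(Mul(-37335, Pow(Add(-1104, Mul(12, I, Pow(10, Rational(1, 2)))), -1)), -31910) = Add(-31910, Mul(-37335, Pow(Add(-1104, Mul(12, I, Pow(10, Rational(1, 2)))), -1)))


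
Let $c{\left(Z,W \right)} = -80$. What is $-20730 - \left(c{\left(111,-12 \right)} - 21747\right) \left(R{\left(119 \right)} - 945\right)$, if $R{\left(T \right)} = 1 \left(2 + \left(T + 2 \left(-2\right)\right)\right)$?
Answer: $-18093486$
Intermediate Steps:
$R{\left(T \right)} = -2 + T$ ($R{\left(T \right)} = 1 \left(2 + \left(T - 4\right)\right) = 1 \left(2 + \left(-4 + T\right)\right) = 1 \left(-2 + T\right) = -2 + T$)
$-20730 - \left(c{\left(111,-12 \right)} - 21747\right) \left(R{\left(119 \right)} - 945\right) = -20730 - \left(-80 - 21747\right) \left(\left(-2 + 119\right) - 945\right) = -20730 - - 21827 \left(117 - 945\right) = -20730 - \left(-21827\right) \left(-828\right) = -20730 - 18072756 = -18093486$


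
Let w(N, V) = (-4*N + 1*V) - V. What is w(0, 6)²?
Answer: 0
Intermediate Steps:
w(N, V) = -4*N (w(N, V) = (-4*N + V) - V = (V - 4*N) - V = -4*N)
w(0, 6)² = (-4*0)² = 0² = 0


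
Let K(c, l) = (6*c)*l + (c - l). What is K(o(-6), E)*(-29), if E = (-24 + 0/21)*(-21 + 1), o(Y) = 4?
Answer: -320276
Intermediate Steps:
E = 480 (E = (-24 + 0*(1/21))*(-20) = (-24 + 0)*(-20) = -24*(-20) = 480)
K(c, l) = c - l + 6*c*l (K(c, l) = 6*c*l + (c - l) = c - l + 6*c*l)
K(o(-6), E)*(-29) = (4 - 1*480 + 6*4*480)*(-29) = (4 - 480 + 11520)*(-29) = 11044*(-29) = -320276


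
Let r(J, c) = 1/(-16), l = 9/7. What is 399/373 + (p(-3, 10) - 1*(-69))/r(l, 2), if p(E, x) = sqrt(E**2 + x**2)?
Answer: -411393/373 - 16*sqrt(109) ≈ -1270.0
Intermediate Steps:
l = 9/7 (l = 9*(1/7) = 9/7 ≈ 1.2857)
r(J, c) = -1/16
399/373 + (p(-3, 10) - 1*(-69))/r(l, 2) = 399/373 + (sqrt((-3)**2 + 10**2) - 1*(-69))/(-1/16) = 399*(1/373) + (sqrt(9 + 100) + 69)*(-16) = 399/373 + (sqrt(109) + 69)*(-16) = 399/373 + (69 + sqrt(109))*(-16) = 399/373 + (-1104 - 16*sqrt(109)) = -411393/373 - 16*sqrt(109)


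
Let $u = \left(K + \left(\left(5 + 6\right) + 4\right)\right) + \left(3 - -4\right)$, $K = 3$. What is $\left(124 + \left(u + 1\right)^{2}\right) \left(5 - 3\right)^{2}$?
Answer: $3200$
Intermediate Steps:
$u = 25$ ($u = \left(3 + \left(\left(5 + 6\right) + 4\right)\right) + \left(3 - -4\right) = \left(3 + \left(11 + 4\right)\right) + \left(3 + 4\right) = \left(3 + 15\right) + 7 = 18 + 7 = 25$)
$\left(124 + \left(u + 1\right)^{2}\right) \left(5 - 3\right)^{2} = \left(124 + \left(25 + 1\right)^{2}\right) \left(5 - 3\right)^{2} = \left(124 + 26^{2}\right) 2^{2} = \left(124 + 676\right) 4 = 800 \cdot 4 = 3200$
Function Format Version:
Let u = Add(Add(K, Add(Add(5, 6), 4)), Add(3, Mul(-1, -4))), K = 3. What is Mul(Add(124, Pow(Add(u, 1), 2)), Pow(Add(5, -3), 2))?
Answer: 3200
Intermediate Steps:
u = 25 (u = Add(Add(3, Add(Add(5, 6), 4)), Add(3, Mul(-1, -4))) = Add(Add(3, Add(11, 4)), Add(3, 4)) = Add(Add(3, 15), 7) = Add(18, 7) = 25)
Mul(Add(124, Pow(Add(u, 1), 2)), Pow(Add(5, -3), 2)) = Mul(Add(124, Pow(Add(25, 1), 2)), Pow(Add(5, -3), 2)) = Mul(Add(124, Pow(26, 2)), Pow(2, 2)) = Mul(Add(124, 676), 4) = Mul(800, 4) = 3200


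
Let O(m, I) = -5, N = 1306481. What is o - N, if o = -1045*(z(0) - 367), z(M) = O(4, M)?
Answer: -917741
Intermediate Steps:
z(M) = -5
o = 388740 (o = -1045*(-5 - 367) = -1045*(-372) = 388740)
o - N = 388740 - 1*1306481 = 388740 - 1306481 = -917741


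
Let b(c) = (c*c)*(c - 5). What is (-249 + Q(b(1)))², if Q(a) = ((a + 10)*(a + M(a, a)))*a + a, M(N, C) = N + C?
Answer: 1225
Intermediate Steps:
M(N, C) = C + N
b(c) = c²*(-5 + c)
Q(a) = a + 3*a²*(10 + a) (Q(a) = ((a + 10)*(a + (a + a)))*a + a = ((10 + a)*(a + 2*a))*a + a = ((10 + a)*(3*a))*a + a = (3*a*(10 + a))*a + a = 3*a²*(10 + a) + a = a + 3*a²*(10 + a))
(-249 + Q(b(1)))² = (-249 + (1²*(-5 + 1))*(1 + 3*(1²*(-5 + 1))² + 30*(1²*(-5 + 1))))² = (-249 + (1*(-4))*(1 + 3*(1*(-4))² + 30*(1*(-4))))² = (-249 - 4*(1 + 3*(-4)² + 30*(-4)))² = (-249 - 4*(1 + 3*16 - 120))² = (-249 - 4*(1 + 48 - 120))² = (-249 - 4*(-71))² = (-249 + 284)² = 35² = 1225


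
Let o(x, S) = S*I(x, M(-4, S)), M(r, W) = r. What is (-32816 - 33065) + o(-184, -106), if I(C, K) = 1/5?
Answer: -329511/5 ≈ -65902.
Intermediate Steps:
I(C, K) = ⅕
o(x, S) = S/5 (o(x, S) = S*(⅕) = S/5)
(-32816 - 33065) + o(-184, -106) = (-32816 - 33065) + (⅕)*(-106) = -65881 - 106/5 = -329511/5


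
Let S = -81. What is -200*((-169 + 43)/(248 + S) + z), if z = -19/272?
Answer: 936125/5678 ≈ 164.87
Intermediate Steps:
z = -19/272 (z = -19*1/272 = -19/272 ≈ -0.069853)
-200*((-169 + 43)/(248 + S) + z) = -200*((-169 + 43)/(248 - 81) - 19/272) = -200*(-126/167 - 19/272) = -200*(-37445/45424) = 936125/5678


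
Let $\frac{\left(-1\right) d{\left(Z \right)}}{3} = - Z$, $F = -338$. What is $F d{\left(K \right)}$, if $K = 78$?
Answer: $-79092$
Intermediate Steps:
$d{\left(Z \right)} = 3 Z$ ($d{\left(Z \right)} = - 3 \left(- Z\right) = 3 Z$)
$F d{\left(K \right)} = - 338 \cdot 3 \cdot 78 = \left(-338\right) 234 = -79092$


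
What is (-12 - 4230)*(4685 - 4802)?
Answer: 496314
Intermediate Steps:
(-12 - 4230)*(4685 - 4802) = -4242*(-117) = 496314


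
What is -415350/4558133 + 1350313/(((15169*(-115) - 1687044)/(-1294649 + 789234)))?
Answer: 3110780514869778385/15641137668707 ≈ 1.9888e+5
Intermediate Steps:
-415350/4558133 + 1350313/(((15169*(-115) - 1687044)/(-1294649 + 789234))) = -415350*1/4558133 + 1350313/(((-1744435 - 1687044)/(-505415))) = -415350/4558133 + 1350313/((-3431479*(-1/505415))) = -415350/4558133 + 1350313/(3431479/505415) = -415350/4558133 + 1350313*(505415/3431479) = -415350/4558133 + 682468444895/3431479 = 3110780514869778385/15641137668707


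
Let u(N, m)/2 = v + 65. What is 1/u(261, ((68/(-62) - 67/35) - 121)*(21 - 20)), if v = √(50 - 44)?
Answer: 65/8438 - √6/8438 ≈ 0.0074130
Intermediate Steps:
v = √6 ≈ 2.4495
u(N, m) = 130 + 2*√6 (u(N, m) = 2*(√6 + 65) = 2*(65 + √6) = 130 + 2*√6)
1/u(261, ((68/(-62) - 67/35) - 121)*(21 - 20)) = 1/(130 + 2*√6)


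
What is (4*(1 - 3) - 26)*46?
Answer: -1564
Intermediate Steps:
(4*(1 - 3) - 26)*46 = (4*(-2) - 26)*46 = (-8 - 26)*46 = -34*46 = -1564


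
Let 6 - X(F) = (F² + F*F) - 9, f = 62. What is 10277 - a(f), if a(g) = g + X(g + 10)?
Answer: 20568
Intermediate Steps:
X(F) = 15 - 2*F² (X(F) = 6 - ((F² + F*F) - 9) = 6 - ((F² + F²) - 9) = 6 - (2*F² - 9) = 6 - (-9 + 2*F²) = 6 + (9 - 2*F²) = 15 - 2*F²)
a(g) = 15 + g - 2*(10 + g)² (a(g) = g + (15 - 2*(g + 10)²) = g + (15 - 2*(10 + g)²) = 15 + g - 2*(10 + g)²)
10277 - a(f) = 10277 - (15 + 62 - 2*(10 + 62)²) = 10277 - (15 + 62 - 2*72²) = 10277 - (15 + 62 - 2*5184) = 10277 - (15 + 62 - 10368) = 10277 - 1*(-10291) = 10277 + 10291 = 20568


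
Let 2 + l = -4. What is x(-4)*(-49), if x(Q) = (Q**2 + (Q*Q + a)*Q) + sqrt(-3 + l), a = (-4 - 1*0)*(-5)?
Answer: 6272 - 147*I ≈ 6272.0 - 147.0*I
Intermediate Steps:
l = -6 (l = -2 - 4 = -6)
a = 20 (a = (-4 + 0)*(-5) = -4*(-5) = 20)
x(Q) = Q**2 + 3*I + Q*(20 + Q**2) (x(Q) = (Q**2 + (Q*Q + 20)*Q) + sqrt(-3 - 6) = (Q**2 + (Q**2 + 20)*Q) + sqrt(-9) = (Q**2 + (20 + Q**2)*Q) + 3*I = (Q**2 + Q*(20 + Q**2)) + 3*I = Q**2 + 3*I + Q*(20 + Q**2))
x(-4)*(-49) = ((-4)**2 + (-4)**3 + 3*I + 20*(-4))*(-49) = (16 - 64 + 3*I - 80)*(-49) = (-128 + 3*I)*(-49) = 6272 - 147*I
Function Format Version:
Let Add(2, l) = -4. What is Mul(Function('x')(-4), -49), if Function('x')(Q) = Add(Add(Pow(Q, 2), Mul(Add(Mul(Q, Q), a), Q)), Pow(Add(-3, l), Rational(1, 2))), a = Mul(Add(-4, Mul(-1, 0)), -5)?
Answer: Add(6272, Mul(-147, I)) ≈ Add(6272.0, Mul(-147.00, I))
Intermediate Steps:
l = -6 (l = Add(-2, -4) = -6)
a = 20 (a = Mul(Add(-4, 0), -5) = Mul(-4, -5) = 20)
Function('x')(Q) = Add(Pow(Q, 2), Mul(3, I), Mul(Q, Add(20, Pow(Q, 2)))) (Function('x')(Q) = Add(Add(Pow(Q, 2), Mul(Add(Mul(Q, Q), 20), Q)), Pow(Add(-3, -6), Rational(1, 2))) = Add(Add(Pow(Q, 2), Mul(Add(Pow(Q, 2), 20), Q)), Pow(-9, Rational(1, 2))) = Add(Add(Pow(Q, 2), Mul(Add(20, Pow(Q, 2)), Q)), Mul(3, I)) = Add(Add(Pow(Q, 2), Mul(Q, Add(20, Pow(Q, 2)))), Mul(3, I)) = Add(Pow(Q, 2), Mul(3, I), Mul(Q, Add(20, Pow(Q, 2)))))
Mul(Function('x')(-4), -49) = Mul(Add(Pow(-4, 2), Pow(-4, 3), Mul(3, I), Mul(20, -4)), -49) = Mul(Add(16, -64, Mul(3, I), -80), -49) = Mul(Add(-128, Mul(3, I)), -49) = Add(6272, Mul(-147, I))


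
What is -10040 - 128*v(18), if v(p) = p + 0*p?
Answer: -12344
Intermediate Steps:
v(p) = p (v(p) = p + 0 = p)
-10040 - 128*v(18) = -10040 - 128*18 = -10040 - 2304 = -12344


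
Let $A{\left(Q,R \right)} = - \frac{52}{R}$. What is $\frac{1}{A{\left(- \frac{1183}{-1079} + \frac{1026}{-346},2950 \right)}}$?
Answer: $- \frac{1475}{26} \approx -56.731$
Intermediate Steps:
$\frac{1}{A{\left(- \frac{1183}{-1079} + \frac{1026}{-346},2950 \right)}} = \frac{1}{\left(-52\right) \frac{1}{2950}} = \frac{1}{- \frac{26}{1475}} = - \frac{1475}{26}$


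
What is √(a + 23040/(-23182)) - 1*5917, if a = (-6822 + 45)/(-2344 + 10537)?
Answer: -5917 + 9*I*√22527897140049/31655021 ≈ -5917.0 + 1.3495*I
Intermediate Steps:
a = -2259/2731 (a = -6777/8193 = -6777*1/8193 = -2259/2731 ≈ -0.82717)
√(a + 23040/(-23182)) - 1*5917 = √(-2259/2731 + 23040/(-23182)) - 1*5917 = √(-2259/2731 + 23040*(-1/23182)) - 5917 = √(-2259/2731 - 11520/11591) - 5917 = √(-57645189/31655021) - 5917 = 9*I*√22527897140049/31655021 - 5917 = -5917 + 9*I*√22527897140049/31655021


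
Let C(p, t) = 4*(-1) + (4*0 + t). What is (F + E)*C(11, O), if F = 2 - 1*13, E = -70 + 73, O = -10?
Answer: 112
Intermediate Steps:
E = 3
F = -11 (F = 2 - 13 = -11)
C(p, t) = -4 + t (C(p, t) = -4 + (0 + t) = -4 + t)
(F + E)*C(11, O) = (-11 + 3)*(-4 - 10) = -8*(-14) = 112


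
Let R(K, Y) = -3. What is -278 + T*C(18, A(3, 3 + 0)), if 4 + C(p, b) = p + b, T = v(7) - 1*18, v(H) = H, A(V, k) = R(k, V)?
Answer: -399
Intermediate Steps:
A(V, k) = -3
T = -11 (T = 7 - 1*18 = 7 - 18 = -11)
C(p, b) = -4 + b + p (C(p, b) = -4 + (p + b) = -4 + (b + p) = -4 + b + p)
-278 + T*C(18, A(3, 3 + 0)) = -278 - 11*(-4 - 3 + 18) = -278 - 11*11 = -278 - 121 = -399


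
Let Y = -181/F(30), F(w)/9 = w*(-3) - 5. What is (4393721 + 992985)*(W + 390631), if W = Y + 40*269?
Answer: 1848660863373116/855 ≈ 2.1622e+12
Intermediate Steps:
F(w) = -45 - 27*w (F(w) = 9*(w*(-3) - 5) = 9*(-3*w - 5) = 9*(-5 - 3*w) = -45 - 27*w)
Y = 181/855 (Y = -181/(-45 - 27*30) = -181/(-45 - 810) = -181/(-855) = -181*(-1/855) = 181/855 ≈ 0.21170)
W = 9199981/855 (W = 181/855 + 40*269 = 181/855 + 10760 = 9199981/855 ≈ 10760.)
(4393721 + 992985)*(W + 390631) = (4393721 + 992985)*(9199981/855 + 390631) = 5386706*(343189486/855) = 1848660863373116/855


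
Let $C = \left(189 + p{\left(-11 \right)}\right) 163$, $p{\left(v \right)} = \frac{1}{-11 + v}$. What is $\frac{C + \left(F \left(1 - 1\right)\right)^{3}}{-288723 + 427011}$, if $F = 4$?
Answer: $\frac{677591}{3042336} \approx 0.22272$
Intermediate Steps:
$C = \frac{677591}{22}$ ($C = \left(189 + \frac{1}{-11 - 11}\right) 163 = \left(189 + \frac{1}{-22}\right) 163 = \left(189 - \frac{1}{22}\right) 163 = \frac{4157}{22} \cdot 163 = \frac{677591}{22} \approx 30800.0$)
$\frac{C + \left(F \left(1 - 1\right)\right)^{3}}{-288723 + 427011} = \frac{\frac{677591}{22} + \left(4 \left(1 - 1\right)\right)^{3}}{-288723 + 427011} = \frac{\frac{677591}{22} + \left(4 \cdot 0\right)^{3}}{138288} = \left(\frac{677591}{22} + 0^{3}\right) \frac{1}{138288} = \left(\frac{677591}{22} + 0\right) \frac{1}{138288} = \frac{677591}{22} \cdot \frac{1}{138288} = \frac{677591}{3042336}$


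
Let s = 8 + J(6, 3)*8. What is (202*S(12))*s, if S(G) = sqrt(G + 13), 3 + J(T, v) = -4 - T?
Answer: -96960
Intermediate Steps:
J(T, v) = -7 - T (J(T, v) = -3 + (-4 - T) = -7 - T)
s = -96 (s = 8 + (-7 - 1*6)*8 = 8 + (-7 - 6)*8 = 8 - 13*8 = 8 - 104 = -96)
S(G) = sqrt(13 + G)
(202*S(12))*s = (202*sqrt(13 + 12))*(-96) = (202*sqrt(25))*(-96) = (202*5)*(-96) = 1010*(-96) = -96960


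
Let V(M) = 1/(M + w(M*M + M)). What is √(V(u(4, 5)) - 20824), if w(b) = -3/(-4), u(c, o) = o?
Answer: 2*I*√2753951/23 ≈ 144.3*I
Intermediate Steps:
w(b) = ¾ (w(b) = -3*(-¼) = ¾)
V(M) = 1/(¾ + M) (V(M) = 1/(M + ¾) = 1/(¾ + M))
√(V(u(4, 5)) - 20824) = √(4/(3 + 4*5) - 20824) = √(4/(3 + 20) - 20824) = √(4/23 - 20824) = √(-478948/23) = 2*I*√2753951/23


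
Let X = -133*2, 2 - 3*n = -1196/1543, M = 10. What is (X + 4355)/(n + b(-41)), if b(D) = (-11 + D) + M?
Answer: -18927981/190136 ≈ -99.550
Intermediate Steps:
n = 4282/4629 (n = ⅔ - (-1196)/(3*1543) = ⅔ - ⅓*(-1196/1543) = ⅔ + 1196/4629 = 4282/4629 ≈ 0.92504)
X = -266
b(D) = -1 + D (b(D) = (-11 + D) + 10 = -1 + D)
(X + 4355)/(n + b(-41)) = (-266 + 4355)/(4282/4629 + (-1 - 41)) = 4089/(4282/4629 - 42) = 4089/(-190136/4629) = 4089*(-4629/190136) = -18927981/190136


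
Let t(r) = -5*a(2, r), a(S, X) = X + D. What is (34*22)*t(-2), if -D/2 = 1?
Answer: 14960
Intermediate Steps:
D = -2 (D = -2*1 = -2)
a(S, X) = -2 + X (a(S, X) = X - 2 = -2 + X)
t(r) = 10 - 5*r (t(r) = -5*(-2 + r) = 10 - 5*r)
(34*22)*t(-2) = (34*22)*(10 - 5*(-2)) = 748*(10 + 10) = 748*20 = 14960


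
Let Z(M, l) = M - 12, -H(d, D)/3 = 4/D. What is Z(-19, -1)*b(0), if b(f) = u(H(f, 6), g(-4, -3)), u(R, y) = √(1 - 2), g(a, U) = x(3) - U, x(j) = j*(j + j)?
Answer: -31*I ≈ -31.0*I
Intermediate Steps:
H(d, D) = -12/D
x(j) = 2*j² (x(j) = j*(2*j) = 2*j²)
g(a, U) = 18 - U (g(a, U) = 2*3² - U = 2*9 - U = 18 - U)
u(R, y) = I (u(R, y) = √(-1) = I)
Z(M, l) = -12 + M
b(f) = I
Z(-19, -1)*b(0) = (-12 - 19)*I = -31*I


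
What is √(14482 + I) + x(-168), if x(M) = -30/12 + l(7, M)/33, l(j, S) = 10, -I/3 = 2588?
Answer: -145/66 + √6718 ≈ 79.766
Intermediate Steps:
I = -7764 (I = -3*2588 = -7764)
x(M) = -145/66 (x(M) = -30/12 + 10/33 = -30*1/12 + 10*(1/33) = -5/2 + 10/33 = -145/66)
√(14482 + I) + x(-168) = √(14482 - 7764) - 145/66 = √6718 - 145/66 = -145/66 + √6718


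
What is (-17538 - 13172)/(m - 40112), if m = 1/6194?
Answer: 190217740/248453727 ≈ 0.76561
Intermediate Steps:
m = 1/6194 ≈ 0.00016145
(-17538 - 13172)/(m - 40112) = (-17538 - 13172)/(1/6194 - 40112) = -30710/(-248453727/6194) = -30710*(-6194/248453727) = 190217740/248453727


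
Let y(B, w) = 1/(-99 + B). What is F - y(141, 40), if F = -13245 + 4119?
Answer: -383293/42 ≈ -9126.0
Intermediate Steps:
F = -9126
F - y(141, 40) = -9126 - 1/(-99 + 141) = -9126 - 1/42 = -383293/42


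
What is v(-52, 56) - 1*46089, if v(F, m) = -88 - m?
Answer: -46233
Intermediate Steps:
v(-52, 56) - 1*46089 = (-88 - 1*56) - 1*46089 = (-88 - 56) - 46089 = -144 - 46089 = -46233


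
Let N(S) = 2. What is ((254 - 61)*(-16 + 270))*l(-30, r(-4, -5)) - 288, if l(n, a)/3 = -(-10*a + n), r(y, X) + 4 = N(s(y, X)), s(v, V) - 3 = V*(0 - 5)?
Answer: 1470372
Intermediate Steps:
s(v, V) = 3 - 5*V (s(v, V) = 3 + V*(0 - 5) = 3 + V*(-5) = 3 - 5*V)
r(y, X) = -2 (r(y, X) = -4 + 2 = -2)
l(n, a) = -3*n + 30*a (l(n, a) = 3*(-(-10*a + n)) = 3*(-(n - 10*a)) = 3*(-n + 10*a) = -3*n + 30*a)
((254 - 61)*(-16 + 270))*l(-30, r(-4, -5)) - 288 = ((254 - 61)*(-16 + 270))*(-3*(-30) + 30*(-2)) - 288 = (193*254)*(90 - 60) - 288 = 49022*30 - 288 = 1470660 - 288 = 1470372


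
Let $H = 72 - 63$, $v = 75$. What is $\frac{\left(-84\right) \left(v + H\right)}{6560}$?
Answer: $- \frac{441}{410} \approx -1.0756$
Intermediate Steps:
$H = 9$ ($H = 72 - 63 = 9$)
$\frac{\left(-84\right) \left(v + H\right)}{6560} = \frac{\left(-84\right) \left(75 + 9\right)}{6560} = \left(-84\right) 84 \cdot \frac{1}{6560} = \left(-7056\right) \frac{1}{6560} = - \frac{441}{410}$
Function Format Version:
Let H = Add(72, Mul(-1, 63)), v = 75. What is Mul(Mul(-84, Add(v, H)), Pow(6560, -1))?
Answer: Rational(-441, 410) ≈ -1.0756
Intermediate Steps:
H = 9 (H = Add(72, -63) = 9)
Mul(Mul(-84, Add(v, H)), Pow(6560, -1)) = Mul(Mul(-84, Add(75, 9)), Pow(6560, -1)) = Mul(Mul(-84, 84), Rational(1, 6560)) = Mul(-7056, Rational(1, 6560)) = Rational(-441, 410)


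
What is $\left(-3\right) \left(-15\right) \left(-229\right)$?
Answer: $-10305$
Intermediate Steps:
$\left(-3\right) \left(-15\right) \left(-229\right) = 45 \left(-229\right) = -10305$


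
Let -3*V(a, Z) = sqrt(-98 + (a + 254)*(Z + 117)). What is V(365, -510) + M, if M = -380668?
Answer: -380668 - I*sqrt(243365)/3 ≈ -3.8067e+5 - 164.44*I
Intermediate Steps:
V(a, Z) = -sqrt(-98 + (117 + Z)*(254 + a))/3 (V(a, Z) = -sqrt(-98 + (a + 254)*(Z + 117))/3 = -sqrt(-98 + (254 + a)*(117 + Z))/3 = -sqrt(-98 + (117 + Z)*(254 + a))/3)
V(365, -510) + M = -sqrt(29620 + 117*365 + 254*(-510) - 510*365)/3 - 380668 = -sqrt(29620 + 42705 - 129540 - 186150)/3 - 380668 = -I*sqrt(243365)/3 - 380668 = -380668 - I*sqrt(243365)/3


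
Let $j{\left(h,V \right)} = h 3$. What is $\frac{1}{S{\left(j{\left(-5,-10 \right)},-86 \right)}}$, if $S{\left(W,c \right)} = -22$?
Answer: $- \frac{1}{22} \approx -0.045455$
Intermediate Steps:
$j{\left(h,V \right)} = 3 h$
$\frac{1}{S{\left(j{\left(-5,-10 \right)},-86 \right)}} = \frac{1}{-22} = - \frac{1}{22}$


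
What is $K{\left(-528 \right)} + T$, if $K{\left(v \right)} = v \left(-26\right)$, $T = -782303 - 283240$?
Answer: $-1051815$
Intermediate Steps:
$T = -1065543$ ($T = -782303 - 283240 = -1065543$)
$K{\left(v \right)} = - 26 v$
$K{\left(-528 \right)} + T = \left(-26\right) \left(-528\right) - 1065543 = 13728 - 1065543 = -1051815$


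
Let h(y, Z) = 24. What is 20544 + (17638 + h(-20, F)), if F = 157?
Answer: 38206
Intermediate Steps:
20544 + (17638 + h(-20, F)) = 20544 + (17638 + 24) = 20544 + 17662 = 38206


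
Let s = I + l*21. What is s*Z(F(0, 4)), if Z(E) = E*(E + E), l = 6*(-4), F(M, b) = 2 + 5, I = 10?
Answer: -48412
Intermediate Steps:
F(M, b) = 7
l = -24
Z(E) = 2*E² (Z(E) = E*(2*E) = 2*E²)
s = -494 (s = 10 - 24*21 = 10 - 504 = -494)
s*Z(F(0, 4)) = -988*7² = -988*49 = -494*98 = -48412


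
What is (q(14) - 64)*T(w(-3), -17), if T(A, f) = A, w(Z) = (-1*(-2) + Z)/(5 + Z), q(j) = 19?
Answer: 45/2 ≈ 22.500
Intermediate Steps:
w(Z) = (2 + Z)/(5 + Z)
(q(14) - 64)*T(w(-3), -17) = (19 - 64)*((2 - 3)/(5 - 3)) = -45*(-1)/2 = -45*(-½) = 45/2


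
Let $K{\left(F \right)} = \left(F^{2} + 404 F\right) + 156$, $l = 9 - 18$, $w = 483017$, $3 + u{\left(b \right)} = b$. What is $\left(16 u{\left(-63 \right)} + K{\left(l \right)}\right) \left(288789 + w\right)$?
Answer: $-3438395730$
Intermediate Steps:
$u{\left(b \right)} = -3 + b$
$l = -9$ ($l = 9 - 18 = -9$)
$K{\left(F \right)} = 156 + F^{2} + 404 F$
$\left(16 u{\left(-63 \right)} + K{\left(l \right)}\right) \left(288789 + w\right) = \left(16 \left(-3 - 63\right) + \left(156 + \left(-9\right)^{2} + 404 \left(-9\right)\right)\right) \left(288789 + 483017\right) = \left(16 \left(-66\right) + \left(156 + 81 - 3636\right)\right) 771806 = \left(-1056 - 3399\right) 771806 = \left(-4455\right) 771806 = -3438395730$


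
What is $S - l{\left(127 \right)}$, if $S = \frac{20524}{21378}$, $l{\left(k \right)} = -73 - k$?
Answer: $\frac{306866}{1527} \approx 200.96$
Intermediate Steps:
$S = \frac{1466}{1527}$ ($S = 20524 \cdot \frac{1}{21378} = \frac{1466}{1527} \approx 0.96005$)
$S - l{\left(127 \right)} = \frac{1466}{1527} - \left(-73 - 127\right) = \frac{1466}{1527} - -200 = \frac{1466}{1527} + 200 = \frac{306866}{1527}$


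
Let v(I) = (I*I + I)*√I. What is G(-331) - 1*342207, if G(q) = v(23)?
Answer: -342207 + 552*√23 ≈ -3.3956e+5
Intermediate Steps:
v(I) = √I*(I + I²) (v(I) = (I² + I)*√I = (I + I²)*√I = √I*(I + I²))
G(q) = 552*√23 (G(q) = 23^(3/2)*(1 + 23) = (23*√23)*24 = 552*√23)
G(-331) - 1*342207 = 552*√23 - 1*342207 = 552*√23 - 342207 = -342207 + 552*√23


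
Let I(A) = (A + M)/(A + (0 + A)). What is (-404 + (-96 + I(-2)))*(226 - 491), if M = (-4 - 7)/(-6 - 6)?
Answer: 6356555/48 ≈ 1.3243e+5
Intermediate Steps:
M = 11/12 (M = -11/(-12) = -11*(-1/12) = 11/12 ≈ 0.91667)
I(A) = (11/12 + A)/(2*A) (I(A) = (A + 11/12)/(A + (0 + A)) = (11/12 + A)/(A + A) = (11/12 + A)/((2*A)) = (11/12 + A)*(1/(2*A)) = (11/12 + A)/(2*A))
(-404 + (-96 + I(-2)))*(226 - 491) = (-404 + (-96 + (1/24)*(11 + 12*(-2))/(-2)))*(226 - 491) = (-404 + (-96 + (1/24)*(-1/2)*(11 - 24)))*(-265) = (-404 + (-96 + (1/24)*(-1/2)*(-13)))*(-265) = (-404 + (-96 + 13/48))*(-265) = (-404 - 4595/48)*(-265) = -23987/48*(-265) = 6356555/48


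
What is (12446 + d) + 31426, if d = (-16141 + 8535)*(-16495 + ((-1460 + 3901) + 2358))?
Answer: 89003648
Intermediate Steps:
d = 88959776 (d = -7606*(-16495 + (2441 + 2358)) = -7606*(-16495 + 4799) = -7606*(-11696) = 88959776)
(12446 + d) + 31426 = (12446 + 88959776) + 31426 = 88972222 + 31426 = 89003648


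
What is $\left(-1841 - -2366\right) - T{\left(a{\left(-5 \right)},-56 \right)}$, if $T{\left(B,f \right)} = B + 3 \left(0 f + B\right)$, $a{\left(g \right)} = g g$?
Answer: $425$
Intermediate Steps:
$a{\left(g \right)} = g^{2}$
$T{\left(B,f \right)} = 4 B$ ($T{\left(B,f \right)} = B + 3 \left(0 + B\right) = B + 3 B = 4 B$)
$\left(-1841 - -2366\right) - T{\left(a{\left(-5 \right)},-56 \right)} = \left(-1841 - -2366\right) - 4 \left(-5\right)^{2} = \left(-1841 + 2366\right) - 4 \cdot 25 = 525 - 100 = 425$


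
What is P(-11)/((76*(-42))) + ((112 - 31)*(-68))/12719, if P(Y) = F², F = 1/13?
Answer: -424470329/980177016 ≈ -0.43305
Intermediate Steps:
F = 1/13 ≈ 0.076923
P(Y) = 1/169 (P(Y) = (1/13)² = 1/169)
P(-11)/((76*(-42))) + ((112 - 31)*(-68))/12719 = 1/(169*((76*(-42)))) + ((112 - 31)*(-68))/12719 = (1/169)/(-3192) + (81*(-68))*(1/12719) = (1/169)*(-1/3192) - 5508*1/12719 = -1/539448 - 5508/12719 = -424470329/980177016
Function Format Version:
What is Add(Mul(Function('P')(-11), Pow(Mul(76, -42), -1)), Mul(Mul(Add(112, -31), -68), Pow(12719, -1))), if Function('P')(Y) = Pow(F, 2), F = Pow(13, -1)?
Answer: Rational(-424470329, 980177016) ≈ -0.43305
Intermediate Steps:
F = Rational(1, 13) ≈ 0.076923
Function('P')(Y) = Rational(1, 169) (Function('P')(Y) = Pow(Rational(1, 13), 2) = Rational(1, 169))
Add(Mul(Function('P')(-11), Pow(Mul(76, -42), -1)), Mul(Mul(Add(112, -31), -68), Pow(12719, -1))) = Add(Mul(Rational(1, 169), Pow(Mul(76, -42), -1)), Mul(Mul(Add(112, -31), -68), Pow(12719, -1))) = Add(Mul(Rational(1, 169), Pow(-3192, -1)), Mul(Mul(81, -68), Rational(1, 12719))) = Add(Mul(Rational(1, 169), Rational(-1, 3192)), Mul(-5508, Rational(1, 12719))) = Add(Rational(-1, 539448), Rational(-5508, 12719)) = Rational(-424470329, 980177016)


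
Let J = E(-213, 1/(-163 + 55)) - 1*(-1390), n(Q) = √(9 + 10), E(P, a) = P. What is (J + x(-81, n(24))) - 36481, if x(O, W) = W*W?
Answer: -35285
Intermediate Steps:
n(Q) = √19
J = 1177 (J = -213 - 1*(-1390) = -213 + 1390 = 1177)
x(O, W) = W²
(J + x(-81, n(24))) - 36481 = (1177 + (√19)²) - 36481 = (1177 + 19) - 36481 = 1196 - 36481 = -35285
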